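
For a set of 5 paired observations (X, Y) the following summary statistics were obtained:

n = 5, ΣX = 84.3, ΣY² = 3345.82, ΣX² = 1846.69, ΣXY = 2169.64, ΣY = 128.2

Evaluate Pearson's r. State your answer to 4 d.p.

0.0518

r = (nΣXY − ΣXΣY) / √[(nΣX² − (ΣX)²)(nΣY² − (ΣY)²)]
Numerator: 5×2169.64 − 84.3×128.2 = 40.94
Denominator: √[(9233.45 − 7106.49)(16729.1 − 16435.24)] = √[2126.96 × 293.86] = 790.5874
r = 40.94 / 790.5874 ≈ 0.0518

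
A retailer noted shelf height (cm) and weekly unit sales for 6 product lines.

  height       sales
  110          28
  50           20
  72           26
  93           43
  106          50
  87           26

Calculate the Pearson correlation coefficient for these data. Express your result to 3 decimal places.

n = 6, Σx = 518, Σy = 193, Σx² = 47238, Σy² = 6885, Σxy = 17513
nΣxy − ΣxΣy = 105078 − 99974 = 5104
nΣx² − (Σx)² = 283428 − 268324 = 15104; nΣy² − (Σy)² = 41310 − 37249 = 4061
r = 5104 / √(15104 × 4061) = 5104 / 7831.8161 ≈ 0.652

0.652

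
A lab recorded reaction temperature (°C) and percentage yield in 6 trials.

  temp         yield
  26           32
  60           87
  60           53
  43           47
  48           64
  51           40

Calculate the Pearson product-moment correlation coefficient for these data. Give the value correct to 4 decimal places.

0.6923

n = 6, Σx = 288, Σy = 323, Σx² = 14630, Σy² = 19307, Σxy = 16365
nΣxy − ΣxΣy = 98190 − 93024 = 5166
nΣx² − (Σx)² = 87780 − 82944 = 4836; nΣy² − (Σy)² = 115842 − 104329 = 11513
r = 5166 / √(4836 × 11513) = 5166 / 7461.6934 ≈ 0.6923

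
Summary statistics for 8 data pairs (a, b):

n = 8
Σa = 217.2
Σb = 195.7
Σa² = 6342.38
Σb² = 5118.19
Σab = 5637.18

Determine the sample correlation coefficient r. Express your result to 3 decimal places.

0.844

r = (nΣab − ΣaΣb) / √[(nΣa² − (Σa)²)(nΣb² − (Σb)²)]
Numerator: 8×5637.18 − 217.2×195.7 = 2591.4
Denominator: √[(50739.04 − 47175.84)(40945.52 − 38298.49)] = √[3563.2 × 2647.03] = 3071.1394
r = 2591.4 / 3071.1394 ≈ 0.844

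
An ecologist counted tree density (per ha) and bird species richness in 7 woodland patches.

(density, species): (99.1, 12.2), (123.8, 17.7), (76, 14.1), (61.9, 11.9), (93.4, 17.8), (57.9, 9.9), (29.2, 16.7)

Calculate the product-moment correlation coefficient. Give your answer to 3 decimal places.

n = 7, Σx = 541.3, Σy = 100.3, Σx² = 47683.47, Σy² = 1496.29, Σxy = 7931.86
nΣxy − ΣxΣy = 55523.02 − 54292.39 = 1230.63
nΣx² − (Σx)² = 333784.29 − 293005.69 = 40778.6; nΣy² − (Σy)² = 10474.03 − 10060.09 = 413.94
r = 1230.63 / √(40778.6 × 413.94) = 1230.63 / 4108.5148 ≈ 0.300

0.300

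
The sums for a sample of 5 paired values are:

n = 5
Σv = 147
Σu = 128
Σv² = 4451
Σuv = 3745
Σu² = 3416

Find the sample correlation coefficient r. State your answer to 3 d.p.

r = (nΣuv − ΣuΣv) / √[(nΣu² − (Σu)²)(nΣv² − (Σv)²)]
Numerator: 5×3745 − 128×147 = -91
Denominator: √[(17080 − 16384)(22255 − 21609)] = √[696 × 646] = 670.5341
r = -91 / 670.5341 ≈ -0.136

-0.136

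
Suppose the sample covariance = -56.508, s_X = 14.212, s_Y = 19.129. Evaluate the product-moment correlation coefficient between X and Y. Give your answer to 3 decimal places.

-0.208

r = Cov(X,Y) / (s_X · s_Y) = -56.508 / (14.212 × 19.129)
  = -56.508 / 271.8613 ≈ -0.208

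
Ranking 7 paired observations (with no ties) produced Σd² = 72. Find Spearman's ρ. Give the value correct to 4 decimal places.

ρ = 1 − 6Σd² / [n(n²−1)] = 1 − 6×72 / (7×48)
  = 1 − 432/336 = 1 − 1.28571 ≈ -0.2857

-0.2857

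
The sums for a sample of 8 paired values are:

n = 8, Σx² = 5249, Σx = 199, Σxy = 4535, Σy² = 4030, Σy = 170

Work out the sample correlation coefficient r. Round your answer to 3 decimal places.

r = (nΣxy − ΣxΣy) / √[(nΣx² − (Σx)²)(nΣy² − (Σy)²)]
Numerator: 8×4535 − 199×170 = 2450
Denominator: √[(41992 − 39601)(32240 − 28900)] = √[2391 × 3340] = 2825.9406
r = 2450 / 2825.9406 ≈ 0.867

0.867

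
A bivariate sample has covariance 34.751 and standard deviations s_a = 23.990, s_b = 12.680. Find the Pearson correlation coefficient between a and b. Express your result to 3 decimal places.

0.114

r = Cov(a,b) / (s_a · s_b) = 34.751 / (23.990 × 12.680)
  = 34.751 / 304.1932 ≈ 0.114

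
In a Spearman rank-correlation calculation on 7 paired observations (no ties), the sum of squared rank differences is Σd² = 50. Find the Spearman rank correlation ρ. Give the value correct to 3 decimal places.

0.107

ρ = 1 − 6Σd² / [n(n²−1)] = 1 − 6×50 / (7×48)
  = 1 − 300/336 = 1 − 0.8929 ≈ 0.107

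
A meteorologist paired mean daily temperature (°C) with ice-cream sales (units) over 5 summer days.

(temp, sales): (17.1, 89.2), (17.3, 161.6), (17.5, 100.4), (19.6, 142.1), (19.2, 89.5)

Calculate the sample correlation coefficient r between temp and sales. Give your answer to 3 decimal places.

0.062

n = 5, Σx = 90.7, Σy = 582.8, Σx² = 1650.75, Σy² = 72354.02, Σxy = 10581.56
nΣxy − ΣxΣy = 52907.8 − 52859.96 = 47.84
nΣx² − (Σx)² = 8253.75 − 8226.49 = 27.26; nΣy² − (Σy)² = 361770.1 − 339655.84 = 22114.26
r = 47.84 / √(27.26 × 22114.26) = 47.84 / 776.4243 ≈ 0.062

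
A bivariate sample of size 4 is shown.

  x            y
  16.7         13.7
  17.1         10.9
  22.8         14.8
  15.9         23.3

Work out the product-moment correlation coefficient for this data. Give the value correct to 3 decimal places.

-0.264

n = 4, Σx = 72.5, Σy = 62.7, Σx² = 1343.95, Σy² = 1068.43, Σxy = 1123.09
nΣxy − ΣxΣy = 4492.36 − 4545.75 = -53.39
nΣx² − (Σx)² = 5375.8 − 5256.25 = 119.55; nΣy² − (Σy)² = 4273.72 − 3931.29 = 342.43
r = -53.39 / √(119.55 × 342.43) = -53.39 / 202.3302 ≈ -0.264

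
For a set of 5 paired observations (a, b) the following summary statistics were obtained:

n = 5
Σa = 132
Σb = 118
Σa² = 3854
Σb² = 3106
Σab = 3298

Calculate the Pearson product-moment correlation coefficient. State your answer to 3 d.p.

0.531

r = (nΣab − ΣaΣb) / √[(nΣa² − (Σa)²)(nΣb² − (Σb)²)]
Numerator: 5×3298 − 132×118 = 914
Denominator: √[(19270 − 17424)(15530 − 13924)] = √[1846 × 1606] = 1721.8235
r = 914 / 1721.8235 ≈ 0.531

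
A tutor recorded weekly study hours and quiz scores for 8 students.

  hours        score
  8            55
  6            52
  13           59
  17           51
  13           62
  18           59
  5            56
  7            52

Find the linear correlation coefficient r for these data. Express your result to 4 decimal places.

0.3381

n = 8, Σx = 87, Σy = 446, Σx² = 1125, Σy² = 24976, Σxy = 4898
nΣxy − ΣxΣy = 39184 − 38802 = 382
nΣx² − (Σx)² = 9000 − 7569 = 1431; nΣy² − (Σy)² = 199808 − 198916 = 892
r = 382 / √(1431 × 892) = 382 / 1129.8018 ≈ 0.3381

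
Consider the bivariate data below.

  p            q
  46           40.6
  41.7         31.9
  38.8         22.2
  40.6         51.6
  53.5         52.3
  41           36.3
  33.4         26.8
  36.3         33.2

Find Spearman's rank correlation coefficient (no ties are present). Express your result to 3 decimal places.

Rank p: 7, 6, 3, 4, 8, 5, 1, 2
Rank q: 6, 3, 1, 7, 8, 5, 2, 4
d = rank(p) − rank(q): 1, 3, 2, -3, 0, 0, -1, -2; Σd² = 28
ρ = 1 − 6Σd² / [n(n²−1)] = 1 − 6×28 / (8×63) = 1 − 168/504 ≈ 0.667

0.667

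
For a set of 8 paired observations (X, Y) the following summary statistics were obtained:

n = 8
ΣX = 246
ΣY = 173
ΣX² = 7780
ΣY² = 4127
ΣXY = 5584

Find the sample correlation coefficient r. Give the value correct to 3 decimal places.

r = (nΣXY − ΣXΣY) / √[(nΣX² − (ΣX)²)(nΣY² − (ΣY)²)]
Numerator: 8×5584 − 246×173 = 2114
Denominator: √[(62240 − 60516)(33016 − 29929)] = √[1724 × 3087] = 2306.9434
r = 2114 / 2306.9434 ≈ 0.916

0.916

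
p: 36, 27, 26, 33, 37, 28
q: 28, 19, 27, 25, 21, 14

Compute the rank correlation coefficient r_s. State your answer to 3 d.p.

Rank p: 5, 2, 1, 4, 6, 3
Rank q: 6, 2, 5, 4, 3, 1
d = rank(p) − rank(q): -1, 0, -4, 0, 3, 2; Σd² = 30
ρ = 1 − 6Σd² / [n(n²−1)] = 1 − 6×30 / (6×35) = 1 − 180/210 ≈ 0.143

0.143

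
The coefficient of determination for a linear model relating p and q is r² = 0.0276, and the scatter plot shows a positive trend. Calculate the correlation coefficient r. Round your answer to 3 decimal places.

|r| = √0.0276 = 0.166
The association is positive, so r = 0.166.

0.166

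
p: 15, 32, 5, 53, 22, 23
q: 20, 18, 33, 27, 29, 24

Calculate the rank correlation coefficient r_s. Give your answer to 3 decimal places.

-0.429

Rank p: 2, 5, 1, 6, 3, 4
Rank q: 2, 1, 6, 4, 5, 3
d = rank(p) − rank(q): 0, 4, -5, 2, -2, 1; Σd² = 50
ρ = 1 − 6Σd² / [n(n²−1)] = 1 − 6×50 / (6×35) = 1 − 300/210 ≈ -0.429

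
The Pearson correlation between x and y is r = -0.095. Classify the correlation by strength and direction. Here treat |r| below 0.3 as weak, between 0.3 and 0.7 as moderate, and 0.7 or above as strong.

weak negative

r = -0.095 < 0 so the relationship is negative.
|r| = 0.095, which falls in the weak range.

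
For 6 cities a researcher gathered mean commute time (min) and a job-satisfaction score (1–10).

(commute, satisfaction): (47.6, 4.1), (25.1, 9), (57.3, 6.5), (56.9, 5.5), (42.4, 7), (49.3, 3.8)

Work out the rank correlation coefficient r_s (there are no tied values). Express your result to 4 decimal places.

-0.4857

Rank commute: 3, 1, 6, 5, 2, 4
Rank satisfaction: 2, 6, 4, 3, 5, 1
d = rank(commute) − rank(satisfaction): 1, -5, 2, 2, -3, 3; Σd² = 52
ρ = 1 − 6Σd² / [n(n²−1)] = 1 − 6×52 / (6×35) = 1 − 312/210 ≈ -0.4857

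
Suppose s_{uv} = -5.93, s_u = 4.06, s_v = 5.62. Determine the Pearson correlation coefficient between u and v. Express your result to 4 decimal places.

r = Cov(u,v) / (s_u · s_v) = -5.93 / (4.06 × 5.62)
  = -5.93 / 22.8172 ≈ -0.2599

-0.2599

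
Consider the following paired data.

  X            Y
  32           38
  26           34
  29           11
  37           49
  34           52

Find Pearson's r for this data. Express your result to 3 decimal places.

n = 5, ΣX = 158, ΣY = 184, ΣX² = 5066, ΣY² = 7826, ΣXY = 6000
nΣXY − ΣXΣY = 30000 − 29072 = 928
nΣX² − (ΣX)² = 25330 − 24964 = 366; nΣY² − (ΣY)² = 39130 − 33856 = 5274
r = 928 / √(366 × 5274) = 928 / 1389.3466 ≈ 0.668

0.668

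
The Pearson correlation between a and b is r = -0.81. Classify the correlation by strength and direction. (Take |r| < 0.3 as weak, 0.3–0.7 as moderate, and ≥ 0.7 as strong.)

r = -0.81 < 0 so the relationship is negative.
|r| = 0.81, which falls in the strong range.

strong negative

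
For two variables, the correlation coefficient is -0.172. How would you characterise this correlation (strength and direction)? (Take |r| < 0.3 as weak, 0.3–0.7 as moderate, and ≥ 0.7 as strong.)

weak negative

r = -0.172 < 0 so the relationship is negative.
|r| = 0.172, which falls in the weak range.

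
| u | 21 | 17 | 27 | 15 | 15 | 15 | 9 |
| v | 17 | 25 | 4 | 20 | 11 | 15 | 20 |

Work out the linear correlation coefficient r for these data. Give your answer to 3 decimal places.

-0.617

n = 7, Σu = 119, Σv = 112, Σu² = 2215, Σv² = 2076, Σuv = 1760
nΣuv − ΣuΣv = 12320 − 13328 = -1008
nΣu² − (Σu)² = 15505 − 14161 = 1344; nΣv² − (Σv)² = 14532 − 12544 = 1988
r = -1008 / √(1344 × 1988) = -1008 / 1634.5862 ≈ -0.617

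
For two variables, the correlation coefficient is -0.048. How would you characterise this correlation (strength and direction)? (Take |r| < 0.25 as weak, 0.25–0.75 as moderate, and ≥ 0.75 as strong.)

r = -0.048 < 0 so the relationship is negative.
|r| = 0.048, which falls in the weak range.

weak negative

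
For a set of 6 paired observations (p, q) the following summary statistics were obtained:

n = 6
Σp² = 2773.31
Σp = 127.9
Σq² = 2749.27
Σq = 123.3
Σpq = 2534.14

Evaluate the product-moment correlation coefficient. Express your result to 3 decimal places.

-0.937

r = (nΣpq − ΣpΣq) / √[(nΣp² − (Σp)²)(nΣq² − (Σq)²)]
Numerator: 6×2534.14 − 127.9×123.3 = -565.23
Denominator: √[(16639.86 − 16358.41)(16495.62 − 15202.89)] = √[281.45 × 1292.73] = 603.1906
r = -565.23 / 603.1906 ≈ -0.937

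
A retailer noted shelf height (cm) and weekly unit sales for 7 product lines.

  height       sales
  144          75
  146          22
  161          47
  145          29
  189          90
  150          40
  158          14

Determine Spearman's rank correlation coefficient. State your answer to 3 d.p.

Rank height: 1, 3, 6, 2, 7, 4, 5
Rank sales: 6, 2, 5, 3, 7, 4, 1
d = rank(height) − rank(sales): -5, 1, 1, -1, 0, 0, 4; Σd² = 44
ρ = 1 − 6Σd² / [n(n²−1)] = 1 − 6×44 / (7×48) = 1 − 264/336 ≈ 0.214

0.214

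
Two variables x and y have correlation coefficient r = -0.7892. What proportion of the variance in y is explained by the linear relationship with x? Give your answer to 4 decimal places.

r² = (-0.7892)² = 0.6228

0.6228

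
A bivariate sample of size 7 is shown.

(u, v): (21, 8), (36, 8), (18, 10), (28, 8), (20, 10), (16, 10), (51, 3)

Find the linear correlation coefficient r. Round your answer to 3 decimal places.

-0.933

n = 7, Σu = 190, Σv = 57, Σu² = 6102, Σv² = 501, Σuv = 1373
nΣuv − ΣuΣv = 9611 − 10830 = -1219
nΣu² − (Σu)² = 42714 − 36100 = 6614; nΣv² − (Σv)² = 3507 − 3249 = 258
r = -1219 / √(6614 × 258) = -1219 / 1306.2971 ≈ -0.933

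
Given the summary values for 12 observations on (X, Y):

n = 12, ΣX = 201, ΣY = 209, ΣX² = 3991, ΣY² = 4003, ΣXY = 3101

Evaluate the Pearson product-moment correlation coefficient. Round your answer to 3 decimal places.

-0.840

r = (nΣXY − ΣXΣY) / √[(nΣX² − (ΣX)²)(nΣY² − (ΣY)²)]
Numerator: 12×3101 − 201×209 = -4797
Denominator: √[(47892 − 40401)(48036 − 43681)] = √[7491 × 4355] = 5711.6815
r = -4797 / 5711.6815 ≈ -0.840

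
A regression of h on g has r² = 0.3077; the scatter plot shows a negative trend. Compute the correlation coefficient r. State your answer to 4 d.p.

|r| = √0.3077 = 0.5547
The association is negative, so r = −0.5547.

-0.5547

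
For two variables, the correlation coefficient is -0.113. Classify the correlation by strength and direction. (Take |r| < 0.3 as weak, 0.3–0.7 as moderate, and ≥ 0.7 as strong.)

weak negative

r = -0.113 < 0 so the relationship is negative.
|r| = 0.113, which falls in the weak range.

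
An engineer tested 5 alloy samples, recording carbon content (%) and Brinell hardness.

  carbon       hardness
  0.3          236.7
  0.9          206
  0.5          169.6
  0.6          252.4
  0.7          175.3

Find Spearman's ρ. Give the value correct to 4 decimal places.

-0.1000

Rank carbon: 1, 5, 2, 3, 4
Rank hardness: 4, 3, 1, 5, 2
d = rank(carbon) − rank(hardness): -3, 2, 1, -2, 2; Σd² = 22
ρ = 1 − 6Σd² / [n(n²−1)] = 1 − 6×22 / (5×24) = 1 − 132/120 ≈ -0.1000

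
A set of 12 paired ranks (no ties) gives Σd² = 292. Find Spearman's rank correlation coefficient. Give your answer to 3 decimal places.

-0.021

ρ = 1 − 6Σd² / [n(n²−1)] = 1 − 6×292 / (12×143)
  = 1 − 1752/1716 = 1 − 1.0210 ≈ -0.021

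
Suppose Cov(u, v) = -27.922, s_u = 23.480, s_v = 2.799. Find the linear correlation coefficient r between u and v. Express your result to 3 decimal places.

r = Cov(u,v) / (s_u · s_v) = -27.922 / (23.480 × 2.799)
  = -27.922 / 65.7205 ≈ -0.425

-0.425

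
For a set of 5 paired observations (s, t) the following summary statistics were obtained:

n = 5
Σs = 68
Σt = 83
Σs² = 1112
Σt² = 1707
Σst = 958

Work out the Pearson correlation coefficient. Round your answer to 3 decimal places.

-0.688

r = (nΣst − ΣsΣt) / √[(nΣs² − (Σs)²)(nΣt² − (Σt)²)]
Numerator: 5×958 − 68×83 = -854
Denominator: √[(5560 − 4624)(8535 − 6889)] = √[936 × 1646] = 1241.2316
r = -854 / 1241.2316 ≈ -0.688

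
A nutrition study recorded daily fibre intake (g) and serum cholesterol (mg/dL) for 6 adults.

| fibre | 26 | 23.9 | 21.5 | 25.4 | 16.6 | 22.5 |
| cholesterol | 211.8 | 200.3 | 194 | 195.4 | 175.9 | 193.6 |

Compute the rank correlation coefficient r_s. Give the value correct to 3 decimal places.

0.886

Rank fibre: 6, 4, 2, 5, 1, 3
Rank cholesterol: 6, 5, 3, 4, 1, 2
d = rank(fibre) − rank(cholesterol): 0, -1, -1, 1, 0, 1; Σd² = 4
ρ = 1 − 6Σd² / [n(n²−1)] = 1 − 6×4 / (6×35) = 1 − 24/210 ≈ 0.886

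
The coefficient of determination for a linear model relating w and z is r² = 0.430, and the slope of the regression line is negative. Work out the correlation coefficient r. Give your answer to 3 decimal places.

|r| = √0.430 = 0.656
The association is negative, so r = −0.656.

-0.656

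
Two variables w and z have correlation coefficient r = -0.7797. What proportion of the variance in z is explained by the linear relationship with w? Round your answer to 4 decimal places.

0.6079

r² = (-0.7797)² = 0.6079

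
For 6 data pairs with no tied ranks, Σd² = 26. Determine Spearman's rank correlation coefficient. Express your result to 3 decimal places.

ρ = 1 − 6Σd² / [n(n²−1)] = 1 − 6×26 / (6×35)
  = 1 − 156/210 = 1 − 0.7429 ≈ 0.257

0.257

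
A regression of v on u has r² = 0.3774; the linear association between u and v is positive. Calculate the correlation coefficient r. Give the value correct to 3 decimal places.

0.614

|r| = √0.3774 = 0.614
The association is positive, so r = 0.614.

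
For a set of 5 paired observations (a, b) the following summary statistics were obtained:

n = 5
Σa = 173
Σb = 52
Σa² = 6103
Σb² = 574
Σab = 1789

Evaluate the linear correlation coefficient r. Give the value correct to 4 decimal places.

r = (nΣab − ΣaΣb) / √[(nΣa² − (Σa)²)(nΣb² − (Σb)²)]
Numerator: 5×1789 − 173×52 = -51
Denominator: √[(30515 − 29929)(2870 − 2704)] = √[586 × 166] = 311.8910
r = -51 / 311.8910 ≈ -0.1635

-0.1635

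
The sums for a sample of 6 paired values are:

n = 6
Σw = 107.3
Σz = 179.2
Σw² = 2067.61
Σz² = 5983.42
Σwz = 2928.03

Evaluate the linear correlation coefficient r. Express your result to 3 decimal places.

-0.903

r = (nΣwz − ΣwΣz) / √[(nΣw² − (Σw)²)(nΣz² − (Σz)²)]
Numerator: 6×2928.03 − 107.3×179.2 = -1659.98
Denominator: √[(12405.66 − 11513.29)(35900.52 − 32112.64)] = √[892.37 × 3787.88] = 1838.5294
r = -1659.98 / 1838.5294 ≈ -0.903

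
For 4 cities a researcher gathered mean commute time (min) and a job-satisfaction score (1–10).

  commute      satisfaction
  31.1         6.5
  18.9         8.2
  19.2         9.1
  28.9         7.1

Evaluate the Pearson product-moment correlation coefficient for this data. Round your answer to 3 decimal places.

-0.938

n = 4, Σx = 98.1, Σy = 30.9, Σx² = 2528.27, Σy² = 242.71, Σxy = 737.04
nΣxy − ΣxΣy = 2948.16 − 3031.29 = -83.13
nΣx² − (Σx)² = 10113.08 − 9623.61 = 489.47; nΣy² − (Σy)² = 970.84 − 954.81 = 16.03
r = -83.13 / √(489.47 × 16.03) = -83.13 / 88.5788 ≈ -0.938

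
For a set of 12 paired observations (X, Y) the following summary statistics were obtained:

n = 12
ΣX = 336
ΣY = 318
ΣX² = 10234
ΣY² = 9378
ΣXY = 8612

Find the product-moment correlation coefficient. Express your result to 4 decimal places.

r = (nΣXY − ΣXΣY) / √[(nΣX² − (ΣX)²)(nΣY² − (ΣY)²)]
Numerator: 12×8612 − 336×318 = -3504
Denominator: √[(122808 − 112896)(112536 − 101124)] = √[9912 × 11412] = 10635.5886
r = -3504 / 10635.5886 ≈ -0.3295

-0.3295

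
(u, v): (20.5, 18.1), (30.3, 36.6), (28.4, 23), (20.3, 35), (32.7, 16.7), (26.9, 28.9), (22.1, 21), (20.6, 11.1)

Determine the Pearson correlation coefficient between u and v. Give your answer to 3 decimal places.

n = 8, Σu = 201.8, Σv = 190.4, Σu² = 5262.66, Σv² = 5099.48, Σuv = 4859.99
nΣuv − ΣuΣv = 38879.92 − 38422.72 = 457.2
nΣu² − (Σu)² = 42101.28 − 40723.24 = 1378.04; nΣv² − (Σv)² = 40795.84 − 36252.16 = 4543.68
r = 457.2 / √(1378.04 × 4543.68) = 457.2 / 2502.2735 ≈ 0.183

0.183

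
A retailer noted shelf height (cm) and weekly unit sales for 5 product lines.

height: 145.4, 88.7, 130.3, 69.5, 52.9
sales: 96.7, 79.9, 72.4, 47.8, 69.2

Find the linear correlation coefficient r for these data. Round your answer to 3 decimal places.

0.690

n = 5, Σx = 486.8, Σy = 366, Σx² = 53615.6, Σy² = 28050.14, Σxy = 37563.81
nΣxy − ΣxΣy = 187819.05 − 178168.8 = 9650.25
nΣx² − (Σx)² = 268078 − 236974.24 = 31103.76; nΣy² − (Σy)² = 140250.7 − 133956 = 6294.7
r = 9650.25 / √(31103.76 × 6294.7) = 9650.25 / 13992.4565 ≈ 0.690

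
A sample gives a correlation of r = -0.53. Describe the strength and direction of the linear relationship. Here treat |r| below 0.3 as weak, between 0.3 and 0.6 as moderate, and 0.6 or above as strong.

moderate negative

r = -0.53 < 0 so the relationship is negative.
|r| = 0.53, which falls in the moderate range.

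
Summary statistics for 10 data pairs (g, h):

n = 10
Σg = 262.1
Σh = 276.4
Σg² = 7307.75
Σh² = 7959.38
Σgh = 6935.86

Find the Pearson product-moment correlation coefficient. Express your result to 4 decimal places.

-0.8246

r = (nΣgh − ΣgΣh) / √[(nΣg² − (Σg)²)(nΣh² − (Σh)²)]
Numerator: 10×6935.86 − 262.1×276.4 = -3085.84
Denominator: √[(73077.5 − 68696.41)(79593.8 − 76396.96)] = √[4381.09 × 3196.84] = 3742.4115
r = -3085.84 / 3742.4115 ≈ -0.8246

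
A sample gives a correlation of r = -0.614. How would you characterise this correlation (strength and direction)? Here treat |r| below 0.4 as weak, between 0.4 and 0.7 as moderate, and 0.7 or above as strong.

r = -0.614 < 0 so the relationship is negative.
|r| = 0.614, which falls in the moderate range.

moderate negative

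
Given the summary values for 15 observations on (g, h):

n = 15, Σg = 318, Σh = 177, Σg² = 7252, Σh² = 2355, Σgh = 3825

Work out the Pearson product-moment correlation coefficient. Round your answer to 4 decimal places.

0.1969

r = (nΣgh − ΣgΣh) / √[(nΣg² − (Σg)²)(nΣh² − (Σh)²)]
Numerator: 15×3825 − 318×177 = 1089
Denominator: √[(108780 − 101124)(35325 − 31329)] = √[7656 × 3996] = 5531.1279
r = 1089 / 5531.1279 ≈ 0.1969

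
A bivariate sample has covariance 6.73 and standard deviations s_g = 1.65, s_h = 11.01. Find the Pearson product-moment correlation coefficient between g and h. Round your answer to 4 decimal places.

r = Cov(g,h) / (s_g · s_h) = 6.73 / (1.65 × 11.01)
  = 6.73 / 18.1665 ≈ 0.3705

0.3705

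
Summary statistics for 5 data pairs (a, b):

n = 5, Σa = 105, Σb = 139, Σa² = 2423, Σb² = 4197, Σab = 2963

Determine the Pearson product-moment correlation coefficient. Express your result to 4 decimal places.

r = (nΣab − ΣaΣb) / √[(nΣa² − (Σa)²)(nΣb² − (Σb)²)]
Numerator: 5×2963 − 105×139 = 220
Denominator: √[(12115 − 11025)(20985 − 19321)] = √[1090 × 1664] = 1346.7591
r = 220 / 1346.7591 ≈ 0.1634

0.1634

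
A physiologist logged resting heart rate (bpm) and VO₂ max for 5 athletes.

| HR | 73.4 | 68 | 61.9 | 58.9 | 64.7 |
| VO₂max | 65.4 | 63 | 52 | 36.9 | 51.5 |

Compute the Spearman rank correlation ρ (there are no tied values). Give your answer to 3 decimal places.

Rank HR: 5, 4, 2, 1, 3
Rank VO₂max: 5, 4, 3, 1, 2
d = rank(HR) − rank(VO₂max): 0, 0, -1, 0, 1; Σd² = 2
ρ = 1 − 6Σd² / [n(n²−1)] = 1 − 6×2 / (5×24) = 1 − 12/120 ≈ 0.900

0.900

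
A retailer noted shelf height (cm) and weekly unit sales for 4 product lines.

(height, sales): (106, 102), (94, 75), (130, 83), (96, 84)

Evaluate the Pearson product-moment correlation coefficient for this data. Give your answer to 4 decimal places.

n = 4, Σx = 426, Σy = 344, Σx² = 46188, Σy² = 29974, Σxy = 36716
nΣxy − ΣxΣy = 146864 − 146544 = 320
nΣx² − (Σx)² = 184752 − 181476 = 3276; nΣy² − (Σy)² = 119896 − 118336 = 1560
r = 320 / √(3276 × 1560) = 320 / 2260.6548 ≈ 0.1416

0.1416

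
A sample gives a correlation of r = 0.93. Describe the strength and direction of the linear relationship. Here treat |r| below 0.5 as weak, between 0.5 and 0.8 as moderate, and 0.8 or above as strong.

r = 0.93 > 0 so the relationship is positive.
|r| = 0.93, which falls in the strong range.

strong positive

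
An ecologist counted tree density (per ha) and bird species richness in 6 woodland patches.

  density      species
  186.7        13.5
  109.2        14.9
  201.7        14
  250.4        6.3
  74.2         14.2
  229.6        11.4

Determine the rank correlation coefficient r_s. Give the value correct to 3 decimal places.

Rank density: 3, 2, 4, 6, 1, 5
Rank species: 3, 6, 4, 1, 5, 2
d = rank(density) − rank(species): 0, -4, 0, 5, -4, 3; Σd² = 66
ρ = 1 − 6Σd² / [n(n²−1)] = 1 − 6×66 / (6×35) = 1 − 396/210 ≈ -0.886

-0.886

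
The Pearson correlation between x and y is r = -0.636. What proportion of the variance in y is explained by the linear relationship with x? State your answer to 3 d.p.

0.404

r² = (-0.636)² = 0.404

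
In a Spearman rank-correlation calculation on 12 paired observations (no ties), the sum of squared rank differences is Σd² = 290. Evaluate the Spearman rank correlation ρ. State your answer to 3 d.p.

-0.014

ρ = 1 − 6Σd² / [n(n²−1)] = 1 − 6×290 / (12×143)
  = 1 − 1740/1716 = 1 − 1.0140 ≈ -0.014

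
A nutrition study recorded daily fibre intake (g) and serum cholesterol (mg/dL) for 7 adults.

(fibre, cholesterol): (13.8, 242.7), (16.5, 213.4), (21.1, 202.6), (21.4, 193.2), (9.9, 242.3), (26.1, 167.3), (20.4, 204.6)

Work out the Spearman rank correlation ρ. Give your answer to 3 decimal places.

-0.964

Rank fibre: 2, 3, 5, 6, 1, 7, 4
Rank cholesterol: 7, 5, 3, 2, 6, 1, 4
d = rank(fibre) − rank(cholesterol): -5, -2, 2, 4, -5, 6, 0; Σd² = 110
ρ = 1 − 6Σd² / [n(n²−1)] = 1 − 6×110 / (7×48) = 1 − 660/336 ≈ -0.964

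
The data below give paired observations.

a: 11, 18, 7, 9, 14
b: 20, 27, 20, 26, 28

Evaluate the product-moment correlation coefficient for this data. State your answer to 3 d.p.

0.655

n = 5, Σa = 59, Σb = 121, Σa² = 771, Σb² = 2989, Σab = 1472
nΣab − ΣaΣb = 7360 − 7139 = 221
nΣa² − (Σa)² = 3855 − 3481 = 374; nΣb² − (Σb)² = 14945 − 14641 = 304
r = 221 / √(374 × 304) = 221 / 337.1884 ≈ 0.655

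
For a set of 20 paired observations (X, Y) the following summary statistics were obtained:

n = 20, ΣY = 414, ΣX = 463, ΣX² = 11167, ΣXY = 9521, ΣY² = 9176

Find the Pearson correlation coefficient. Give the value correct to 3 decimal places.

r = (nΣXY − ΣXΣY) / √[(nΣX² − (ΣX)²)(nΣY² − (ΣY)²)]
Numerator: 20×9521 − 463×414 = -1262
Denominator: √[(223340 − 214369)(183520 − 171396)] = √[8971 × 12124] = 10429.0174
r = -1262 / 10429.0174 ≈ -0.121

-0.121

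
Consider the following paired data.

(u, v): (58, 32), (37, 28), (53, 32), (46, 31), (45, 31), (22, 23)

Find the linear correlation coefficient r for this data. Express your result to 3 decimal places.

0.963

n = 6, Σu = 261, Σv = 177, Σu² = 12167, Σv² = 5283, Σuv = 7915
nΣuv − ΣuΣv = 47490 − 46197 = 1293
nΣu² − (Σu)² = 73002 − 68121 = 4881; nΣv² − (Σv)² = 31698 − 31329 = 369
r = 1293 / √(4881 × 369) = 1293 / 1342.0466 ≈ 0.963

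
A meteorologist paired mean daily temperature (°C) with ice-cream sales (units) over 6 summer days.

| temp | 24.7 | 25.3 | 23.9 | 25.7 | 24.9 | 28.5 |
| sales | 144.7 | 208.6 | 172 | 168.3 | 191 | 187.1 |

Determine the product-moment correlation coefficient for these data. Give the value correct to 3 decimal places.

n = 6, Σx = 153, Σy = 1071.7, Σx² = 3914.14, Σy² = 193848.35, Σxy = 27376.03
nΣxy − ΣxΣy = 164256.18 − 163970.1 = 286.08
nΣx² − (Σx)² = 23484.84 − 23409 = 75.84; nΣy² − (Σy)² = 1163090.1 − 1148540.89 = 14549.21
r = 286.08 / √(75.84 × 14549.21) = 286.08 / 1050.4342 ≈ 0.272

0.272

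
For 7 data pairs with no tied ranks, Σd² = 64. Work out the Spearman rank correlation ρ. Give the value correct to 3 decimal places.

ρ = 1 − 6Σd² / [n(n²−1)] = 1 − 6×64 / (7×48)
  = 1 − 384/336 = 1 − 1.1429 ≈ -0.143

-0.143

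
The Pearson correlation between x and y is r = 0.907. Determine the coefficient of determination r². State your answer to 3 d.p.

r² = (0.907)² = 0.823

0.823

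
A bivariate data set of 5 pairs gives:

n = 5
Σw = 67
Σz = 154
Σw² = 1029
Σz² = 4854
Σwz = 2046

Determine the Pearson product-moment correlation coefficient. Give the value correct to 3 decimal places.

-0.146

r = (nΣwz − ΣwΣz) / √[(nΣw² − (Σw)²)(nΣz² − (Σz)²)]
Numerator: 5×2046 − 67×154 = -88
Denominator: √[(5145 − 4489)(24270 − 23716)] = √[656 × 554] = 602.8466
r = -88 / 602.8466 ≈ -0.146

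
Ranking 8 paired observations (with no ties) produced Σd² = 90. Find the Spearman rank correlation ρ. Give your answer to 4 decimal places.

-0.0714

ρ = 1 − 6Σd² / [n(n²−1)] = 1 − 6×90 / (8×63)
  = 1 − 540/504 = 1 − 1.07143 ≈ -0.0714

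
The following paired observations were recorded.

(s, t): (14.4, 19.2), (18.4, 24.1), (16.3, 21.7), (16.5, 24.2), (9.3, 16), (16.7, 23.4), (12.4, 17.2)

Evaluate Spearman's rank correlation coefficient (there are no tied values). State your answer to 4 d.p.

0.8929

Rank s: 3, 7, 4, 5, 1, 6, 2
Rank t: 3, 6, 4, 7, 1, 5, 2
d = rank(s) − rank(t): 0, 1, 0, -2, 0, 1, 0; Σd² = 6
ρ = 1 − 6Σd² / [n(n²−1)] = 1 − 6×6 / (7×48) = 1 − 36/336 ≈ 0.8929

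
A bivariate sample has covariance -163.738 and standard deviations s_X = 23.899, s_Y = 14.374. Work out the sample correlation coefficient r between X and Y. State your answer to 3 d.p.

-0.477

r = Cov(X,Y) / (s_X · s_Y) = -163.738 / (23.899 × 14.374)
  = -163.738 / 343.5242 ≈ -0.477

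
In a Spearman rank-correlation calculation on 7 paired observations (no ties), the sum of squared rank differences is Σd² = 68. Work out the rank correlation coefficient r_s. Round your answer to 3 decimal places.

ρ = 1 − 6Σd² / [n(n²−1)] = 1 − 6×68 / (7×48)
  = 1 − 408/336 = 1 − 1.2143 ≈ -0.214

-0.214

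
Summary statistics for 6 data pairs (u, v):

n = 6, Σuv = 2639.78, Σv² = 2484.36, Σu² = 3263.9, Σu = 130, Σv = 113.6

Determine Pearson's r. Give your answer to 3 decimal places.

0.462

r = (nΣuv − ΣuΣv) / √[(nΣu² − (Σu)²)(nΣv² − (Σv)²)]
Numerator: 6×2639.78 − 130×113.6 = 1070.68
Denominator: √[(19583.4 − 16900)(14906.16 − 12904.96)] = √[2683.4 × 2001.2] = 2317.3304
r = 1070.68 / 2317.3304 ≈ 0.462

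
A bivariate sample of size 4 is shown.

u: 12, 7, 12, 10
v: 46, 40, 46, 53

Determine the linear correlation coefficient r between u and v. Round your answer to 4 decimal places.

0.4711

n = 4, Σu = 41, Σv = 185, Σu² = 437, Σv² = 8641, Σuv = 1914
nΣuv − ΣuΣv = 7656 − 7585 = 71
nΣu² − (Σu)² = 1748 − 1681 = 67; nΣv² − (Σv)² = 34564 − 34225 = 339
r = 71 / √(67 × 339) = 71 / 150.7083 ≈ 0.4711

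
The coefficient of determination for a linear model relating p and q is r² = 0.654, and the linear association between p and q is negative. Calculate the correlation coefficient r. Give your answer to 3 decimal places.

|r| = √0.654 = 0.809
The association is negative, so r = −0.809.

-0.809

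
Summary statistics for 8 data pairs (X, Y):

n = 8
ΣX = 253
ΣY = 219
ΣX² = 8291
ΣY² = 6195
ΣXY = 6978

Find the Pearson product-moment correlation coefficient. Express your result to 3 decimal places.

0.217

r = (nΣXY − ΣXΣY) / √[(nΣX² − (ΣX)²)(nΣY² − (ΣY)²)]
Numerator: 8×6978 − 253×219 = 417
Denominator: √[(66328 − 64009)(49560 − 47961)] = √[2319 × 1599] = 1925.6378
r = 417 / 1925.6378 ≈ 0.217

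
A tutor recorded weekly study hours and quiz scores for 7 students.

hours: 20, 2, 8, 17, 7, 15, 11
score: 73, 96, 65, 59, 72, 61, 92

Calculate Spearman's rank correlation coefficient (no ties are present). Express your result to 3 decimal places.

Rank hours: 7, 1, 3, 6, 2, 5, 4
Rank score: 5, 7, 3, 1, 4, 2, 6
d = rank(hours) − rank(score): 2, -6, 0, 5, -2, 3, -2; Σd² = 82
ρ = 1 − 6Σd² / [n(n²−1)] = 1 − 6×82 / (7×48) = 1 − 492/336 ≈ -0.464

-0.464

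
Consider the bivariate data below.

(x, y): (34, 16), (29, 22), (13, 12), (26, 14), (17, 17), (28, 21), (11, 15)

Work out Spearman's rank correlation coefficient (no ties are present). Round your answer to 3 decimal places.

Rank x: 7, 6, 2, 4, 3, 5, 1
Rank y: 4, 7, 1, 2, 5, 6, 3
d = rank(x) − rank(y): 3, -1, 1, 2, -2, -1, -2; Σd² = 24
ρ = 1 − 6Σd² / [n(n²−1)] = 1 − 6×24 / (7×48) = 1 − 144/336 ≈ 0.571

0.571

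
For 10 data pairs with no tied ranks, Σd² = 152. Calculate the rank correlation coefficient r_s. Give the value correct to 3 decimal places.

ρ = 1 − 6Σd² / [n(n²−1)] = 1 − 6×152 / (10×99)
  = 1 − 912/990 = 1 − 0.9212 ≈ 0.079

0.079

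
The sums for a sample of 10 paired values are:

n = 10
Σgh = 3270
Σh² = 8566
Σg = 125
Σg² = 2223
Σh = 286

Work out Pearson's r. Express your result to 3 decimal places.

-0.604

r = (nΣgh − ΣgΣh) / √[(nΣg² − (Σg)²)(nΣh² − (Σh)²)]
Numerator: 10×3270 − 125×286 = -3050
Denominator: √[(22230 − 15625)(85660 − 81796)] = √[6605 × 3864] = 5051.9026
r = -3050 / 5051.9026 ≈ -0.604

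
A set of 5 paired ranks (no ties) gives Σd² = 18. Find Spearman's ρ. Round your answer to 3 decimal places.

0.100

ρ = 1 − 6Σd² / [n(n²−1)] = 1 − 6×18 / (5×24)
  = 1 − 108/120 = 1 − 0.9000 ≈ 0.100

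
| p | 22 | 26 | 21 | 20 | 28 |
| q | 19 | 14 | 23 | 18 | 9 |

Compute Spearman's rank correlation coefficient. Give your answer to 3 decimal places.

Rank p: 3, 4, 2, 1, 5
Rank q: 4, 2, 5, 3, 1
d = rank(p) − rank(q): -1, 2, -3, -2, 4; Σd² = 34
ρ = 1 − 6Σd² / [n(n²−1)] = 1 − 6×34 / (5×24) = 1 − 204/120 ≈ -0.700

-0.700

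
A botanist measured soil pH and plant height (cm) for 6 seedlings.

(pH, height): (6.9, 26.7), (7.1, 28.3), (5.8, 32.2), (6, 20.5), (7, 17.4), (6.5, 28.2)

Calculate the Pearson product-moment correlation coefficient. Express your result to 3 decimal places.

n = 6, Σx = 39.3, Σy = 153.3, Σx² = 258.91, Σy² = 4068.87, Σxy = 1000.02
nΣxy − ΣxΣy = 6000.12 − 6024.69 = -24.57
nΣx² − (Σx)² = 1553.46 − 1544.49 = 8.97; nΣy² − (Σy)² = 24413.22 − 23500.89 = 912.33
r = -24.57 / √(8.97 × 912.33) = -24.57 / 90.4633 ≈ -0.272

-0.272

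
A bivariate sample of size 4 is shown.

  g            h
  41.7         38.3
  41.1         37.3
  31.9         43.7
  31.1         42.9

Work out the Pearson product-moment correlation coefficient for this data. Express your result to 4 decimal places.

-0.9730

n = 4, Σg = 145.8, Σh = 162.2, Σg² = 5412.92, Σh² = 6608.28, Σgh = 5858.36
nΣgh − ΣgΣh = 23433.44 − 23648.76 = -215.32
nΣg² − (Σg)² = 21651.68 − 21257.64 = 394.04; nΣh² − (Σh)² = 26433.12 − 26308.84 = 124.28
r = -215.32 / √(394.04 × 124.28) = -215.32 / 221.2946 ≈ -0.9730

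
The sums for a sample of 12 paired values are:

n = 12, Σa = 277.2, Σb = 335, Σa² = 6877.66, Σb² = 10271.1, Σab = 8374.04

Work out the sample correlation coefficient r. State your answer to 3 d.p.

r = (nΣab − ΣaΣb) / √[(nΣa² − (Σa)²)(nΣb² − (Σb)²)]
Numerator: 12×8374.04 − 277.2×335 = 7626.48
Denominator: √[(82531.92 − 76839.84)(123253.2 − 112225)] = √[5692.08 × 11028.2] = 7922.9664
r = 7626.48 / 7922.9664 ≈ 0.963

0.963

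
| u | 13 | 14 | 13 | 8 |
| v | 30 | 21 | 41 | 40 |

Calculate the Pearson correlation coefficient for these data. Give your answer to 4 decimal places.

-0.6144

n = 4, Σu = 48, Σv = 132, Σu² = 598, Σv² = 4622, Σuv = 1537
nΣuv − ΣuΣv = 6148 − 6336 = -188
nΣu² − (Σu)² = 2392 − 2304 = 88; nΣv² − (Σv)² = 18488 − 17424 = 1064
r = -188 / √(88 × 1064) = -188 / 305.9935 ≈ -0.6144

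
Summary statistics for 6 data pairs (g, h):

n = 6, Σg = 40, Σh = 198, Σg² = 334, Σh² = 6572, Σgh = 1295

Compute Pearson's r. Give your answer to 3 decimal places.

-0.494

r = (nΣgh − ΣgΣh) / √[(nΣg² − (Σg)²)(nΣh² − (Σh)²)]
Numerator: 6×1295 − 40×198 = -150
Denominator: √[(2004 − 1600)(39432 − 39204)] = √[404 × 228] = 303.4996
r = -150 / 303.4996 ≈ -0.494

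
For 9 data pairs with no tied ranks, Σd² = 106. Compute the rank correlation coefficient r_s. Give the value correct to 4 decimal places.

ρ = 1 − 6Σd² / [n(n²−1)] = 1 − 6×106 / (9×80)
  = 1 − 636/720 = 1 − 0.88333 ≈ 0.1167

0.1167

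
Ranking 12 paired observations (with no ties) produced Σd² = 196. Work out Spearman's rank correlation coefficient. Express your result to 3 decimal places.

ρ = 1 − 6Σd² / [n(n²−1)] = 1 − 6×196 / (12×143)
  = 1 − 1176/1716 = 1 − 0.6853 ≈ 0.315

0.315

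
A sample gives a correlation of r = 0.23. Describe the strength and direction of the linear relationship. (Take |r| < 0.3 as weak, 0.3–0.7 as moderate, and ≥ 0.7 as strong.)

r = 0.23 > 0 so the relationship is positive.
|r| = 0.23, which falls in the weak range.

weak positive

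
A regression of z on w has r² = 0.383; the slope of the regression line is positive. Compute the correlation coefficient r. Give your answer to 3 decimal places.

|r| = √0.383 = 0.619
The association is positive, so r = 0.619.

0.619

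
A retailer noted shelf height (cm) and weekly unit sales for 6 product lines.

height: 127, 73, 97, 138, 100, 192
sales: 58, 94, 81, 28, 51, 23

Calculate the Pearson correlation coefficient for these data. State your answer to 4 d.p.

-0.8728

n = 6, Σx = 727, Σy = 335, Σx² = 96775, Σy² = 22675, Σxy = 35465
nΣxy − ΣxΣy = 212790 − 243545 = -30755
nΣx² − (Σx)² = 580650 − 528529 = 52121; nΣy² − (Σy)² = 136050 − 112225 = 23825
r = -30755 / √(52121 × 23825) = -30755 / 35238.9390 ≈ -0.8728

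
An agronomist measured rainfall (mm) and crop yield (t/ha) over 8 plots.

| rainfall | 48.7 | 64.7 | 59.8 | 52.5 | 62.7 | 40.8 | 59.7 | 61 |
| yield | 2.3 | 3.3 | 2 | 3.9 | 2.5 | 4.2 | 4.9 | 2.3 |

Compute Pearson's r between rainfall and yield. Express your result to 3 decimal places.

n = 8, Σx = 449.9, Σy = 25.4, Σx² = 25771.09, Σy² = 88.58, Σxy = 1410.81
nΣxy − ΣxΣy = 11286.48 − 11427.46 = -140.98
nΣx² − (Σx)² = 206168.72 − 202410.01 = 3758.71; nΣy² − (Σy)² = 708.64 − 645.16 = 63.48
r = -140.98 / √(3758.71 × 63.48) = -140.98 / 488.4700 ≈ -0.289

-0.289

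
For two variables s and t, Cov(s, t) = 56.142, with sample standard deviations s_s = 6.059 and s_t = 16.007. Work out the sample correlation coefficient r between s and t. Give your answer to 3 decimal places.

0.579

r = Cov(s,t) / (s_s · s_t) = 56.142 / (6.059 × 16.007)
  = 56.142 / 96.9864 ≈ 0.579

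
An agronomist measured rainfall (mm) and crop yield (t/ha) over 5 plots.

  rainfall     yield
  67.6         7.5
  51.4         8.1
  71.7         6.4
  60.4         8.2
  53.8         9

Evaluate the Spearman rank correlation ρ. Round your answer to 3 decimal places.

-0.700

Rank rainfall: 4, 1, 5, 3, 2
Rank yield: 2, 3, 1, 4, 5
d = rank(rainfall) − rank(yield): 2, -2, 4, -1, -3; Σd² = 34
ρ = 1 − 6Σd² / [n(n²−1)] = 1 − 6×34 / (5×24) = 1 − 204/120 ≈ -0.700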